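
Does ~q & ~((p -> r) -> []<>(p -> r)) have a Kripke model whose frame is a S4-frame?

Yes, satisfiable

1. ~q & ~((p -> r) -> []<>(p -> r)), u
2. ~q, u
3. ~((p -> r) -> []<>(p -> r)), u
4. p -> r, u
5. ~[]<>(p -> r), u
6. r, u
7. ~<>(p -> r), v
8. ~(p -> r), v
9. p, v
10. ~r, v
Accessibility: uRu, uRv, vRv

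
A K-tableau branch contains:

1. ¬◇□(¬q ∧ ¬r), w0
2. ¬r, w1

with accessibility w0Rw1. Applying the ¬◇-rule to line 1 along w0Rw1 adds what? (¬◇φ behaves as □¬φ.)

¬□(¬q ∧ ¬r), w1

¬◇φ behaves as □¬φ: propagate the negated body to each accessible world.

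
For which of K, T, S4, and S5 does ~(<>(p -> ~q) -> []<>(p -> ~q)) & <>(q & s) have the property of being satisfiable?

K, T, S4

S4-tableau for the formula:
1. ~(<>(p -> ~q) -> []<>(p -> ~q)) & <>(q & s), u
2. ~(<>(p -> ~q) -> []<>(p -> ~q)), u
3. <>(q & s), u
4. <>(p -> ~q), u
5. ~[]<>(p -> ~q), u
6. q & s, v
7. q, v
8. s, v
9. p -> ~q, w
10. ~q, w
11. ~<>(p -> ~q), x
12. ~(p -> ~q), x
13. p, x
14. q, x
Accessibility: uRu, uRv, uRw, uRx, vRv, wRw, xRx
Complete open branch: satisfiable in S4, hence also in K, T (this S4-model is also a K-model and a T-model).
S5-tableau for the formula:
1. ~(<>(p -> ~q) -> []<>(p -> ~q)) & <>(q & s), u
2. ~(<>(p -> ~q) -> []<>(p -> ~q)), u
3. <>(q & s), u
4. <>(p -> ~q), u
5. ~[]<>(p -> ~q), u
6. q & s, v
7. q, v
8. s, v
9. p -> ~q, w
10. ~q, w
11. ~<>(p -> ~q), x
12. ~(p -> ~q), u
13. p, u
14. q, u
15. ~(p -> ~q), v
16. p, v
17. ~(p -> ~q), w
18. p, w
19. q, w
Accessibility: uRu, uRv, uRw, uRx, vRu, vRv, vRw, vRx, wRu, wRv, wRw, wRx, xRu, xRv, xRw, xRx
Branch closes: q and ~q both at w.
Every branch closes (one shown): unsatisfiable in S5.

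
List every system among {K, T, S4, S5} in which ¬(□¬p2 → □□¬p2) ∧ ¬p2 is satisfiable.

K, T

T-tableau for the formula:
1. ¬(□¬p2 → □□¬p2) ∧ ¬p2, u
2. ¬(□¬p2 → □□¬p2), u   [∧-rule on 1]
3. ¬p2, u   [∧-rule on 1]
4. □¬p2, u   [¬→-rule on 2]
5. ¬□□¬p2, u   [¬→-rule on 2]
6. ¬□¬p2, v   [¬□-rule on 5: fresh world v, uRv]
7. ¬p2, v   [□-rule on 4 via uRv]
8. p2, w   [¬□-rule on 6: fresh world w, vRw]
Accessibility: uRu, uRv, vRv, vRw, wRw
Complete open branch: satisfiable in T, hence also in K (this T-model is also a K-model).
S4-tableau for the formula:
1. ¬(□¬p2 → □□¬p2) ∧ ¬p2, u
2. ¬(□¬p2 → □□¬p2), u   [∧-rule on 1]
3. ¬p2, u   [∧-rule on 1]
4. □¬p2, u   [¬→-rule on 2]
5. ¬□□¬p2, u   [¬→-rule on 2]
6. ¬□¬p2, v   [¬□-rule on 5: fresh world v, uRv]
7. ¬p2, v   [□-rule on 4 via uRv]
8. p2, w   [¬□-rule on 6: fresh world w, vRw]
9. ¬p2, w   [□-rule on 4 via uRw]
Accessibility: uRu, uRv, uRw, vRv, vRw, wRw
Branch closes: p2 and ¬p2 both at w.
Every branch closes (one shown): unsatisfiable in S4, hence also in S5 (every S5-frame is an S4-frame).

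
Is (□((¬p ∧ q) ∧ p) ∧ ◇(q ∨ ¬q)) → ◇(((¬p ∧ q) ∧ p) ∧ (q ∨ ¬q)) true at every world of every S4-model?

Valid in S4

Tableau for the negation ¬((□((¬p ∧ q) ∧ p) ∧ ◇(q ∨ ¬q)) → ◇(((¬p ∧ q) ∧ p) ∧ (q ∨ ¬q))):
1. ¬((□((¬p ∧ q) ∧ p) ∧ ◇(q ∨ ¬q)) → ◇(((¬p ∧ q) ∧ p) ∧ (q ∨ ¬q))), u
2. □((¬p ∧ q) ∧ p) ∧ ◇(q ∨ ¬q), u
3. ¬◇(((¬p ∧ q) ∧ p) ∧ (q ∨ ¬q)), u
4. □((¬p ∧ q) ∧ p), u
5. ◇(q ∨ ¬q), u
6. ¬(((¬p ∧ q) ∧ p) ∧ (q ∨ ¬q)), u
7. (¬p ∧ q) ∧ p, u
8. ¬p ∧ q, u
9. p, u
10. ¬p, u
11. q, u
Accessibility: uRu
Branch closes: p and ¬p both at u.
All branches of the negation close; one closing branch shown above.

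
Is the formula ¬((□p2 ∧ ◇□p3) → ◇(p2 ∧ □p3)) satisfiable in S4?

1. ¬((□p2 ∧ ◇□p3) → ◇(p2 ∧ □p3)), w0
2. □p2 ∧ ◇□p3, w0
3. ¬◇(p2 ∧ □p3), w0
4. □p2, w0
5. ◇□p3, w0
6. ¬(p2 ∧ □p3), w0
7. p2, w0
8. ¬□p3, w0
9. □p3, w1
10. ¬(p2 ∧ □p3), w1
11. p2, w1
12. p3, w1
13. ¬□p3, w1
14. ¬p3, w2
15. ¬(p2 ∧ □p3), w2
16. p2, w2
17. ¬□p3, w2
18. ¬p3, w3
19. ¬(p2 ∧ □p3), w3
20. p2, w3
21. p3, w3
Accessibility: w0Rw0, w0Rw1, w0Rw2, w0Rw3, w1Rw1, w1Rw3, w2Rw2, w3Rw3
Branch closes: p3 and ¬p3 both at w3.
Every branch closes; the branch above is one of them.

Unsatisfiable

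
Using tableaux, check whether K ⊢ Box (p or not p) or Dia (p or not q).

Tableau for the negation not (Box (p or not p) or Dia (p or not q)):
1. not (Box (p or not p) or Dia (p or not q)), w0
2. not Box (p or not p), w0
3. not Dia (p or not q), w0
4. not (p or not p), w1
5. not p, w1
6. p, w1
Accessibility: w0Rw1
Branch closes: p and not p both at w1.
Every branch of the negation's tableau closes; the branch above is one of them.

Valid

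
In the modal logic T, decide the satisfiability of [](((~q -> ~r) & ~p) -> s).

Yes, satisfiable

1. [](((~q -> ~r) & ~p) -> s), u
2. ((~q -> ~r) & ~p) -> s, u
3. s, u
Accessibility: uRu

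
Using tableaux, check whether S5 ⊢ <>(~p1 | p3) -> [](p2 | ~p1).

Invalid (countermodel exists)

Tableau for the negation ~(<>(~p1 | p3) -> [](p2 | ~p1)):
1. ~(<>(~p1 | p3) -> [](p2 | ~p1)), 0
2. <>(~p1 | p3), 0
3. ~[](p2 | ~p1), 0
4. ~p1 | p3, 1
5. p3, 1
6. ~(p2 | ~p1), 2
7. ~p2, 2
8. p1, 2
Accessibility: 0R0, 0R1, 0R2, 1R0, 1R1, 1R2, 2R0, 2R1, 2R2
The negation has an open branch (countermodel exists).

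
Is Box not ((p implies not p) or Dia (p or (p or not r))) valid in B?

No, not valid

Tableau for the negation not Box not ((p implies not p) or Dia (p or (p or not r))):
1. not Box not ((p implies not p) or Dia (p or (p or not r))), w0
2. (p implies not p) or Dia (p or (p or not r)), w1
3. Dia (p or (p or not r)), w1
4. p or (p or not r), w2
5. p or not r, w2
6. not r, w2
Accessibility: w0Rw0, w0Rw1, w1Rw0, w1Rw1, w1Rw2, w2Rw1, w2Rw2
The negation has an open branch (countermodel exists).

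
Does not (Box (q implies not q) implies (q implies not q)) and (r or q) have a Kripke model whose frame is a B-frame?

Unsatisfiable (every branch closes)

1. not (Box (q implies not q) implies (q implies not q)) and (r or q), w0
2. not (Box (q implies not q) implies (q implies not q)), w0   [and-rule on 1]
3. r or q, w0   [and-rule on 1]
4. Box (q implies not q), w0   [neg-implies-rule on 2]
5. not (q implies not q), w0   [neg-implies-rule on 2]
6. q, w0   [neg-implies-rule on 5]
7. q implies not q, w0   [Box-rule on 4 via w0Rw0]
8. not q, w0   [implies-rule on 7 (branches; this branch)]
Accessibility: w0Rw0
Branch closes: q and not q both at w0.
All branches of the tableau close; one closing branch shown above.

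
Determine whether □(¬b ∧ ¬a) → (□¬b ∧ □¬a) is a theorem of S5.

Valid in S5

Tableau for the negation ¬(□(¬b ∧ ¬a) → (□¬b ∧ □¬a)):
1. ¬(□(¬b ∧ ¬a) → (□¬b ∧ □¬a)), w0
2. □(¬b ∧ ¬a), w0
3. ¬(□¬b ∧ □¬a), w0
4. ¬b ∧ ¬a, w0
5. ¬b, w0
6. ¬a, w0
7. ¬□¬a, w0
8. a, w1
9. ¬b ∧ ¬a, w1
10. ¬b, w1
11. ¬a, w1
Accessibility: w0Rw0, w0Rw1, w1Rw0, w1Rw1
Branch closes: a and ¬a both at w1.
All branches of the negation close; one closing branch shown above.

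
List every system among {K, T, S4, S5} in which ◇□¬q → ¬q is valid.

S5

S5-tableau for the negation ¬(◇□¬q → ¬q):
1. ¬(◇□¬q → ¬q), u
2. ◇□¬q, u
3. q, u
4. □¬q, v
5. ¬q, u
Accessibility: uRu, uRv, vRu, vRv
Branch closes: q and ¬q both at u.
Every branch closes (one shown): valid in S5.
S4-tableau for the negation ¬(◇□¬q → ¬q):
1. ¬(◇□¬q → ¬q), u
2. ◇□¬q, u
3. q, u
4. □¬q, v
5. ¬q, v
Accessibility: uRu, uRv, vRv
Complete open branch: countermodel on an S4-frame, so not valid in S4, nor in K, T (the same frame is also a K-frame and a T-frame).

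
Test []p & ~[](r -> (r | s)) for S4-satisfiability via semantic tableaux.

1. []p & ~[](r -> (r | s)), u
2. []p, u   [&-rule on 1]
3. ~[](r -> (r | s)), u   [&-rule on 1]
4. p, u   [[]-rule on 2 via uRu]
5. ~(r -> (r | s)), v   [~[]-rule on 3: fresh world v, uRv]
6. r, v   [~->-rule on 5]
7. ~(r | s), v   [~->-rule on 5]
8. ~r, v   [~|-rule on 7]
9. ~s, v   [~|-rule on 7]
Accessibility: uRu, uRv, vRv
Branch closes: r and ~r both at v.
All branches of the tableau close; one closing branch shown above.

Unsatisfiable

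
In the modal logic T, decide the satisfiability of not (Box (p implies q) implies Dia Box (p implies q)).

No, unsatisfiable

1. not (Box (p implies q) implies Dia Box (p implies q)), u
2. Box (p implies q), u   [neg-implies-rule on 1]
3. not Dia Box (p implies q), u   [neg-implies-rule on 1]
4. p implies q, u   [Box-rule on 2 via uRu]
5. not Box (p implies q), u   [neg-Dia-rule on 3 via uRu]
6. q, u   [implies-rule on 4 (branches; this branch)]
7. not (p implies q), v   [neg-Box-rule on 5: fresh world v, uRv]
8. p, v   [neg-implies-rule on 7]
9. not q, v   [neg-implies-rule on 7]
10. p implies q, v   [Box-rule on 2 via uRv]
11. not Box (p implies q), v   [neg-Dia-rule on 3 via uRv]
12. q, v   [implies-rule on 10 (branches; this branch)]
Accessibility: uRu, uRv, vRv
Branch closes: q and not q both at v.
(One branch shown.) All branches close.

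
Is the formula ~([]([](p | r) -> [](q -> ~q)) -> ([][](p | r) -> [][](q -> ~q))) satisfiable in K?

No, unsatisfiable

1. ~([]([](p | r) -> [](q -> ~q)) -> ([][](p | r) -> [][](q -> ~q))), u
2. []([](p | r) -> [](q -> ~q)), u
3. ~([][](p | r) -> [][](q -> ~q)), u
4. [][](p | r), u
5. ~[][](q -> ~q), u
6. ~[](q -> ~q), v
7. [](p | r) -> [](q -> ~q), v
8. [](p | r), v
9. ~[](p | r), v
10. ~(q -> ~q), w
11. q, w
12. p | r, w
13. r, w
14. ~(p | r), x
15. ~p, x
16. ~r, x
17. p | r, x
18. r, x
Accessibility: uRv, vRw, vRx
Branch closes: r and ~r both at x.
Every branch closes; the branch above is one of them.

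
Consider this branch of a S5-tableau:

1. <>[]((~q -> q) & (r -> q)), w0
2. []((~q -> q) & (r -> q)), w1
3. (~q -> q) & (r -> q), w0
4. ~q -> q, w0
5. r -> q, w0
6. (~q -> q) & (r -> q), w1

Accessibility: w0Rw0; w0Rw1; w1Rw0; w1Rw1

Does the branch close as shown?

No, open

No atom appears with both signs at the same world.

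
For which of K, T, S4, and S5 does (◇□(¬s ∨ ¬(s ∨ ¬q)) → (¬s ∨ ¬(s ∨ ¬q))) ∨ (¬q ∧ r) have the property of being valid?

S5

S5-tableau for the negation ¬((◇□(¬s ∨ ¬(s ∨ ¬q)) → (¬s ∨ ¬(s ∨ ¬q))) ∨ (¬q ∧ r)):
1. ¬((◇□(¬s ∨ ¬(s ∨ ¬q)) → (¬s ∨ ¬(s ∨ ¬q))) ∨ (¬q ∧ r)), u
2. ¬(◇□(¬s ∨ ¬(s ∨ ¬q)) → (¬s ∨ ¬(s ∨ ¬q))), u   [¬∨-rule on 1]
3. ¬(¬q ∧ r), u   [¬∨-rule on 1]
4. ◇□(¬s ∨ ¬(s ∨ ¬q)), u   [¬→-rule on 2]
5. ¬(¬s ∨ ¬(s ∨ ¬q)), u   [¬→-rule on 2]
6. s, u   [¬∨-rule on 5]
7. s ∨ ¬q, u   [¬∨-rule on 5]
8. ¬r, u   [¬∧-rule on 3 (branches; this branch)]
9. ¬q, u   [∨-rule on 7 (branches; this branch)]
10. □(¬s ∨ ¬(s ∨ ¬q)), v   [◇-rule on 4: fresh world v, uRv]
11. ¬s ∨ ¬(s ∨ ¬q), u   [□-rule on 10 via vRu]
12. ¬s ∨ ¬(s ∨ ¬q), v   [□-rule on 10 via vRv]
13. ¬(s ∨ ¬q), u   [∨-rule on 11 (branches; this branch)]
14. ¬s, u   [¬∨-rule on 13]
15. q, u   [¬∨-rule on 13]
Accessibility: uRu, uRv, vRu, vRv
Branch closes: s and ¬s both at u.
Every branch closes (one shown): valid in S5.
S4-tableau for the negation ¬((◇□(¬s ∨ ¬(s ∨ ¬q)) → (¬s ∨ ¬(s ∨ ¬q))) ∨ (¬q ∧ r)):
1. ¬((◇□(¬s ∨ ¬(s ∨ ¬q)) → (¬s ∨ ¬(s ∨ ¬q))) ∨ (¬q ∧ r)), u
2. ¬(◇□(¬s ∨ ¬(s ∨ ¬q)) → (¬s ∨ ¬(s ∨ ¬q))), u   [¬∨-rule on 1]
3. ¬(¬q ∧ r), u   [¬∨-rule on 1]
4. ◇□(¬s ∨ ¬(s ∨ ¬q)), u   [¬→-rule on 2]
5. ¬(¬s ∨ ¬(s ∨ ¬q)), u   [¬→-rule on 2]
6. s, u   [¬∨-rule on 5]
7. s ∨ ¬q, u   [¬∨-rule on 5]
8. ¬r, u   [¬∧-rule on 3 (branches; this branch)]
9. ¬q, u   [∨-rule on 7 (branches; this branch)]
10. □(¬s ∨ ¬(s ∨ ¬q)), v   [◇-rule on 4: fresh world v, uRv]
11. ¬s ∨ ¬(s ∨ ¬q), v   [□-rule on 10 via vRv]
12. ¬(s ∨ ¬q), v   [∨-rule on 11 (branches; this branch)]
13. ¬s, v   [¬∨-rule on 12]
14. q, v   [¬∨-rule on 12]
Accessibility: uRu, uRv, vRv
Complete open branch: countermodel on an S4-frame, so not valid in S4, nor in K, T (the same frame is also a K-frame and a T-frame).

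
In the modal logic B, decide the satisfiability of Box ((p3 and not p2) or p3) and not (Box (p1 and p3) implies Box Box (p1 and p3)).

Satisfiable (open branch found)

1. Box ((p3 and not p2) or p3) and not (Box (p1 and p3) implies Box Box (p1 and p3)), u
2. Box ((p3 and not p2) or p3), u
3. not (Box (p1 and p3) implies Box Box (p1 and p3)), u
4. Box (p1 and p3), u
5. not Box Box (p1 and p3), u
6. (p3 and not p2) or p3, u
7. p1 and p3, u
8. p1, u
9. p3, u
10. not Box (p1 and p3), v
11. (p3 and not p2) or p3, v
12. p1 and p3, v
13. p1, v
14. p3, v
15. not (p1 and p3), w
16. not p3, w
Accessibility: uRu, uRv, vRu, vRv, vRw, wRv, wRw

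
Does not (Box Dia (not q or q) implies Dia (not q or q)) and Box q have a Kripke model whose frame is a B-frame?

No, unsatisfiable

1. not (Box Dia (not q or q) implies Dia (not q or q)) and Box q, w0
2. not (Box Dia (not q or q) implies Dia (not q or q)), w0
3. Box q, w0
4. Box Dia (not q or q), w0
5. not Dia (not q or q), w0
6. q, w0
7. Dia (not q or q), w0
8. not (not q or q), w0
9. not q, w0
Accessibility: w0Rw0
Branch closes: q and not q both at w0.
Every branch closes; the branch above is one of them.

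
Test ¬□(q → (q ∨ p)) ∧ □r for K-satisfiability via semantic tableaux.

1. ¬□(q → (q ∨ p)) ∧ □r, u
2. ¬□(q → (q ∨ p)), u
3. □r, u
4. ¬(q → (q ∨ p)), v
5. q, v
6. ¬(q ∨ p), v
7. ¬q, v
8. ¬p, v
Accessibility: uRv
Branch closes: q and ¬q both at v.
(One branch shown.) All branches close.

Unsatisfiable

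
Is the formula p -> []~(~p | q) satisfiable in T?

1. p -> []~(~p | q), u
2. []~(~p | q), u
3. ~(~p | q), u
4. p, u
5. ~q, u
Accessibility: uRu

Satisfiable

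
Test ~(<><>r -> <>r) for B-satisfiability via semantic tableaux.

1. ~(<><>r -> <>r), u
2. <><>r, u   [~->-rule on 1]
3. ~<>r, u   [~->-rule on 1]
4. ~r, u   [~<>-rule on 3 via uRu]
5. <>r, v   [<>-rule on 2: fresh world v, uRv]
6. ~r, v   [~<>-rule on 3 via uRv]
7. r, w   [<>-rule on 5: fresh world w, vRw]
Accessibility: uRu, uRv, vRu, vRv, vRw, wRv, wRw

Satisfiable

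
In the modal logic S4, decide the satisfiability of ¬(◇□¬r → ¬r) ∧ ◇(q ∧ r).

1. ¬(◇□¬r → ¬r) ∧ ◇(q ∧ r), w0
2. ¬(◇□¬r → ¬r), w0
3. ◇(q ∧ r), w0
4. ◇□¬r, w0
5. r, w0
6. q ∧ r, w1
7. q, w1
8. r, w1
9. □¬r, w2
10. ¬r, w2
Accessibility: w0Rw0, w0Rw1, w0Rw2, w1Rw1, w2Rw2

Satisfiable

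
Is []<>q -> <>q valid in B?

Tableau for the negation ~([]<>q -> <>q):
1. ~([]<>q -> <>q), w0
2. []<>q, w0
3. ~<>q, w0
4. <>q, w0
5. ~q, w0
6. q, w1
7. <>q, w1
8. ~q, w1
Accessibility: w0Rw0, w0Rw1, w1Rw0, w1Rw1
Branch closes: q and ~q both at w1.
Every branch of the negation's tableau closes; the branch above is one of them.

Valid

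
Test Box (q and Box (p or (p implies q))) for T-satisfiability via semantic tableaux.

Satisfiable

1. Box (q and Box (p or (p implies q))), w0
2. q and Box (p or (p implies q)), w0
3. q, w0
4. Box (p or (p implies q)), w0
5. p or (p implies q), w0
6. p implies q, w0
Accessibility: w0Rw0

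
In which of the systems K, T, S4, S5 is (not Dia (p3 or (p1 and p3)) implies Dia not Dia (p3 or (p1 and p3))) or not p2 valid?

T, S4, S5

K-tableau for the negation not ((not Dia (p3 or (p1 and p3)) implies Dia not Dia (p3 or (p1 and p3))) or not p2):
1. not ((not Dia (p3 or (p1 and p3)) implies Dia not Dia (p3 or (p1 and p3))) or not p2), w0
2. not (not Dia (p3 or (p1 and p3)) implies Dia not Dia (p3 or (p1 and p3))), w0
3. p2, w0
4. not Dia (p3 or (p1 and p3)), w0
5. not Dia not Dia (p3 or (p1 and p3)), w0
Complete open branch: countermodel on a K-frame, so not valid in K.
T-tableau for the negation not ((not Dia (p3 or (p1 and p3)) implies Dia not Dia (p3 or (p1 and p3))) or not p2):
1. not ((not Dia (p3 or (p1 and p3)) implies Dia not Dia (p3 or (p1 and p3))) or not p2), w0
2. not (not Dia (p3 or (p1 and p3)) implies Dia not Dia (p3 or (p1 and p3))), w0
3. p2, w0
4. not Dia (p3 or (p1 and p3)), w0
5. not Dia not Dia (p3 or (p1 and p3)), w0
6. not (p3 or (p1 and p3)), w0
7. not p3, w0
8. not (p1 and p3), w0
9. Dia (p3 or (p1 and p3)), w0
10. p3 or (p1 and p3), w1
11. not (p3 or (p1 and p3)), w1
12. not p3, w1
13. not (p1 and p3), w1
14. Dia (p3 or (p1 and p3)), w1
15. p1 and p3, w1
16. p1, w1
17. p3, w1
Accessibility: w0Rw0, w0Rw1, w1Rw1
Branch closes: p3 and not p3 both at w1.
Every branch closes (one shown): valid in T, hence also in S4, S5 (every theorem of T is a theorem of S4 and S5).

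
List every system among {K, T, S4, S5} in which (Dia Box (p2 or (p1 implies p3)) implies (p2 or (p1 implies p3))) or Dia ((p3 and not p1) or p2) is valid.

S4-tableau for the negation not ((Dia Box (p2 or (p1 implies p3)) implies (p2 or (p1 implies p3))) or Dia ((p3 and not p1) or p2)):
1. not ((Dia Box (p2 or (p1 implies p3)) implies (p2 or (p1 implies p3))) or Dia ((p3 and not p1) or p2)), u
2. not (Dia Box (p2 or (p1 implies p3)) implies (p2 or (p1 implies p3))), u
3. not Dia ((p3 and not p1) or p2), u
4. Dia Box (p2 or (p1 implies p3)), u
5. not (p2 or (p1 implies p3)), u
6. not p2, u
7. not (p1 implies p3), u
8. p1, u
9. not p3, u
10. not ((p3 and not p1) or p2), u
11. not (p3 and not p1), u
12. Box (p2 or (p1 implies p3)), v
13. not ((p3 and not p1) or p2), v
14. not (p3 and not p1), v
15. not p2, v
16. p2 or (p1 implies p3), v
17. p1, v
18. p1 implies p3, v
19. p3, v
Accessibility: uRu, uRv, vRv
Complete open branch: countermodel on an S4-frame, so not valid in S4, nor in K, T (the same frame is also a K-frame and a T-frame).
S5-tableau for the negation not ((Dia Box (p2 or (p1 implies p3)) implies (p2 or (p1 implies p3))) or Dia ((p3 and not p1) or p2)):
1. not ((Dia Box (p2 or (p1 implies p3)) implies (p2 or (p1 implies p3))) or Dia ((p3 and not p1) or p2)), u
2. not (Dia Box (p2 or (p1 implies p3)) implies (p2 or (p1 implies p3))), u
3. not Dia ((p3 and not p1) or p2), u
4. Dia Box (p2 or (p1 implies p3)), u
5. not (p2 or (p1 implies p3)), u
6. not p2, u
7. not (p1 implies p3), u
8. p1, u
9. not p3, u
10. not ((p3 and not p1) or p2), u
11. not (p3 and not p1), u
12. Box (p2 or (p1 implies p3)), v
13. not ((p3 and not p1) or p2), v
14. not (p3 and not p1), v
15. not p2, v
16. p2 or (p1 implies p3), u
17. p2 or (p1 implies p3), v
18. p1, v
19. p1 implies p3, u
20. p1 implies p3, v
21. p3, u
Accessibility: uRu, uRv, vRu, vRv
Branch closes: p3 and not p3 both at u.
Every branch closes (one shown): valid in S5.

S5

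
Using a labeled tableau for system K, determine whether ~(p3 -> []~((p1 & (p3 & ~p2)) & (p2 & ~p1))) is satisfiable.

1. ~(p3 -> []~((p1 & (p3 & ~p2)) & (p2 & ~p1))), u
2. p3, u   [~->-rule on 1]
3. ~[]~((p1 & (p3 & ~p2)) & (p2 & ~p1)), u   [~->-rule on 1]
4. (p1 & (p3 & ~p2)) & (p2 & ~p1), v   [~[]-rule on 3: fresh world v, uRv]
5. p1 & (p3 & ~p2), v   [&-rule on 4]
6. p2 & ~p1, v   [&-rule on 4]
7. p1, v   [&-rule on 5]
8. p3 & ~p2, v   [&-rule on 5]
9. p2, v   [&-rule on 6]
10. ~p1, v   [&-rule on 6]
Accessibility: uRv
Branch closes: p1 and ~p1 both at v.
All branches of the tableau close; one closing branch shown above.

No, unsatisfiable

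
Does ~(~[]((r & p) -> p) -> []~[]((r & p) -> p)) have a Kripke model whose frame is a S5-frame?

1. ~(~[]((r & p) -> p) -> []~[]((r & p) -> p)), u
2. ~[]((r & p) -> p), u
3. ~[]~[]((r & p) -> p), u
4. ~((r & p) -> p), v
5. r & p, v
6. ~p, v
7. r, v
8. p, v
Accessibility: uRu, uRv, vRu, vRv
Branch closes: p and ~p both at v.
(One branch shown.) All branches close.

Unsatisfiable (every branch closes)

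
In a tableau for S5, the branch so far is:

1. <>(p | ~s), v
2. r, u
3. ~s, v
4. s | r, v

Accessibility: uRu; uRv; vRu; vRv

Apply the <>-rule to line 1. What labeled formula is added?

a fresh world w with vRw, and p | ~s at w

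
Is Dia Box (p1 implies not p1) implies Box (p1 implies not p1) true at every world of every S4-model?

Tableau for the negation not (Dia Box (p1 implies not p1) implies Box (p1 implies not p1)):
1. not (Dia Box (p1 implies not p1) implies Box (p1 implies not p1)), w0
2. Dia Box (p1 implies not p1), w0
3. not Box (p1 implies not p1), w0
4. Box (p1 implies not p1), w1
5. p1 implies not p1, w1
6. not p1, w1
7. not (p1 implies not p1), w2
8. p1, w2
Accessibility: w0Rw0, w0Rw1, w0Rw2, w1Rw1, w2Rw2
The negation has an open branch (countermodel exists).

Not valid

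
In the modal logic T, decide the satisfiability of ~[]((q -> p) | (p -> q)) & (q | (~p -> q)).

1. ~[]((q -> p) | (p -> q)) & (q | (~p -> q)), u
2. ~[]((q -> p) | (p -> q)), u   [&-rule on 1]
3. q | (~p -> q), u   [&-rule on 1]
4. ~p -> q, u   [|-rule on 3 (branches; this branch)]
5. q, u   [->-rule on 4 (branches; this branch)]
6. ~((q -> p) | (p -> q)), v   [~[]-rule on 2: fresh world v, uRv]
7. ~(q -> p), v   [~|-rule on 6]
8. ~(p -> q), v   [~|-rule on 6]
9. q, v   [~->-rule on 7]
10. ~p, v   [~->-rule on 7]
11. p, v   [~->-rule on 8]
12. ~q, v   [~->-rule on 8]
Accessibility: uRu, uRv, vRv
Branch closes: p and ~p both at v.
Every branch closes; the branch above is one of them.

Unsatisfiable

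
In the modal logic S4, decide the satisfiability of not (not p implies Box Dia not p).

1. not (not p implies Box Dia not p), w0
2. not p, w0
3. not Box Dia not p, w0
4. not Dia not p, w1
5. p, w1
Accessibility: w0Rw0, w0Rw1, w1Rw1

Yes, satisfiable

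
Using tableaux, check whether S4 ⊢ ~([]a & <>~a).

Yes, valid

Tableau for the negation []a & <>~a:
1. []a & <>~a, w0
2. []a, w0
3. <>~a, w0
4. a, w0
5. ~a, w1
6. a, w1
Accessibility: w0Rw0, w0Rw1, w1Rw1
Branch closes: a and ~a both at w1.
All branches of the negation close; one closing branch shown above.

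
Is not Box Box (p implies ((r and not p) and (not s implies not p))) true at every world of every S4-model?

Tableau for the negation Box Box (p implies ((r and not p) and (not s implies not p))):
1. Box Box (p implies ((r and not p) and (not s implies not p))), 0
2. Box (p implies ((r and not p) and (not s implies not p))), 0
3. p implies ((r and not p) and (not s implies not p)), 0
4. (r and not p) and (not s implies not p), 0
5. r and not p, 0
6. not s implies not p, 0
7. r, 0
8. not p, 0
Accessibility: 0R0
The negation has an open branch (countermodel exists).

No, not valid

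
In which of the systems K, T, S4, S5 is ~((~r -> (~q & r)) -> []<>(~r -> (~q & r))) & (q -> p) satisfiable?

K, T, S4

S4-tableau for the formula:
1. ~((~r -> (~q & r)) -> []<>(~r -> (~q & r))) & (q -> p), u
2. ~((~r -> (~q & r)) -> []<>(~r -> (~q & r))), u
3. q -> p, u
4. ~r -> (~q & r), u
5. ~[]<>(~r -> (~q & r)), u
6. p, u
7. ~q & r, u
8. ~q, u
9. r, u
10. ~<>(~r -> (~q & r)), v
11. ~(~r -> (~q & r)), v
12. ~r, v
13. ~(~q & r), v
Accessibility: uRu, uRv, vRv
Complete open branch: satisfiable in S4, hence also in K, T (this S4-model is also a K-model and a T-model).
S5-tableau for the formula:
1. ~((~r -> (~q & r)) -> []<>(~r -> (~q & r))) & (q -> p), u
2. ~((~r -> (~q & r)) -> []<>(~r -> (~q & r))), u
3. q -> p, u
4. ~r -> (~q & r), u
5. ~[]<>(~r -> (~q & r)), u
6. p, u
7. ~q & r, u
8. ~q, u
9. r, u
10. ~<>(~r -> (~q & r)), v
11. ~(~r -> (~q & r)), u
12. ~r, u
13. ~(~q & r), u
Accessibility: uRu, uRv, vRu, vRv
Branch closes: r and ~r both at u.
Every branch closes (one shown): unsatisfiable in S5.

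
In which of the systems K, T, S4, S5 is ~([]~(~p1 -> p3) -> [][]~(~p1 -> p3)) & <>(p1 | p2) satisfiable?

S4-tableau for the formula:
1. ~([]~(~p1 -> p3) -> [][]~(~p1 -> p3)) & <>(p1 | p2), u
2. ~([]~(~p1 -> p3) -> [][]~(~p1 -> p3)), u
3. <>(p1 | p2), u
4. []~(~p1 -> p3), u
5. ~[][]~(~p1 -> p3), u
6. ~(~p1 -> p3), u
7. ~p1, u
8. ~p3, u
9. p1 | p2, v
10. ~(~p1 -> p3), v
11. ~p1, v
12. ~p3, v
13. p2, v
14. ~[]~(~p1 -> p3), w
15. ~(~p1 -> p3), w
16. ~p1, w
17. ~p3, w
18. ~p1 -> p3, x
19. ~(~p1 -> p3), x
20. ~p1, x
21. ~p3, x
22. p3, x
Accessibility: uRu, uRv, uRw, uRx, vRv, wRw, wRx, xRx
Branch closes: p3 and ~p3 both at x.
Every branch closes (one shown): unsatisfiable in S4, hence also in S5 (every S5-frame is an S4-frame).
T-tableau for the formula:
1. ~([]~(~p1 -> p3) -> [][]~(~p1 -> p3)) & <>(p1 | p2), u
2. ~([]~(~p1 -> p3) -> [][]~(~p1 -> p3)), u
3. <>(p1 | p2), u
4. []~(~p1 -> p3), u
5. ~[][]~(~p1 -> p3), u
6. ~(~p1 -> p3), u
7. ~p1, u
8. ~p3, u
9. p1 | p2, v
10. ~(~p1 -> p3), v
11. ~p1, v
12. ~p3, v
13. p2, v
14. ~[]~(~p1 -> p3), w
15. ~(~p1 -> p3), w
16. ~p1, w
17. ~p3, w
18. ~p1 -> p3, x
19. p3, x
Accessibility: uRu, uRv, uRw, vRv, wRw, wRx, xRx
Complete open branch: satisfiable in T, hence also in K (this T-model is also a K-model).

K, T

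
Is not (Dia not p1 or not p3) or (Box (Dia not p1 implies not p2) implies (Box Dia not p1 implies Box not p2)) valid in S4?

Tableau for the negation not (not (Dia not p1 or not p3) or (Box (Dia not p1 implies not p2) implies (Box Dia not p1 implies Box not p2))):
1. not (not (Dia not p1 or not p3) or (Box (Dia not p1 implies not p2) implies (Box Dia not p1 implies Box not p2))), 0
2. Dia not p1 or not p3, 0   [neg-or-rule on 1]
3. not (Box (Dia not p1 implies not p2) implies (Box Dia not p1 implies Box not p2)), 0   [neg-or-rule on 1]
4. Box (Dia not p1 implies not p2), 0   [neg-implies-rule on 3]
5. not (Box Dia not p1 implies Box not p2), 0   [neg-implies-rule on 3]
6. Box Dia not p1, 0   [neg-implies-rule on 5]
7. not Box not p2, 0   [neg-implies-rule on 5]
8. Dia not p1 implies not p2, 0   [Box-rule on 4 via 0R0]
9. Dia not p1, 0   [Box-rule on 6 via 0R0]
10. not p3, 0   [or-rule on 2 (branches; this branch)]
11. not p2, 0   [implies-rule on 8 (branches; this branch)]
12. p2, 1   [neg-Box-rule on 7: fresh world 1, 0R1]
13. Dia not p1 implies not p2, 1   [Box-rule on 4 via 0R1]
14. Dia not p1, 1   [Box-rule on 6 via 0R1]
15. not Dia not p1, 1   [implies-rule on 13 (branches; this branch)]
16. p1, 1   [neg-Dia-rule on 15 via 1R1]
17. not p1, 2   [Dia-rule on 9: fresh world 2, 0R2]
18. Dia not p1 implies not p2, 2   [Box-rule on 4 via 0R2]
19. Dia not p1, 2   [Box-rule on 6 via 0R2]
20. not p2, 2   [implies-rule on 18 (branches; this branch)]
21. not p1, 3   [Dia-rule on 14: fresh world 3, 1R3]
22. Dia not p1 implies not p2, 3   [Box-rule on 4 via 0R3]
23. Dia not p1, 3   [Box-rule on 6 via 0R3]
24. p1, 3   [neg-Dia-rule on 15 via 1R3]
Accessibility: 0R0, 0R1, 0R2, 0R3, 1R1, 1R3, 2R2, 3R3
Branch closes: p1 and not p1 both at 3.
All branches of the negation close; one closing branch shown above.

Valid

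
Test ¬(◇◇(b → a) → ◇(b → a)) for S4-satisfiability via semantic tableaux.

1. ¬(◇◇(b → a) → ◇(b → a)), u
2. ◇◇(b → a), u
3. ¬◇(b → a), u
4. ¬(b → a), u
5. b, u
6. ¬a, u
7. ◇(b → a), v
8. ¬(b → a), v
9. b, v
10. ¬a, v
11. b → a, w
12. ¬(b → a), w
13. b, w
14. ¬a, w
15. a, w
Accessibility: uRu, uRv, uRw, vRv, vRw, wRw
Branch closes: a and ¬a both at w.
Every branch closes; the branch above is one of them.

No, unsatisfiable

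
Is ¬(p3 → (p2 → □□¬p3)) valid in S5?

Not valid

Tableau for the negation p3 → (p2 → □□¬p3):
1. p3 → (p2 → □□¬p3), u
2. p2 → □□¬p3, u
3. □□¬p3, u
4. □¬p3, u
5. ¬p3, u
Accessibility: uRu
The negation has an open branch (countermodel exists).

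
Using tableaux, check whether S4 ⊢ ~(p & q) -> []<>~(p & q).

Not valid

Tableau for the negation ~(~(p & q) -> []<>~(p & q)):
1. ~(~(p & q) -> []<>~(p & q)), u
2. ~(p & q), u   [~->-rule on 1]
3. ~[]<>~(p & q), u   [~->-rule on 1]
4. ~q, u   [~&-rule on 2 (branches; this branch)]
5. ~<>~(p & q), v   [~[]-rule on 3: fresh world v, uRv]
6. p & q, v   [~<>-rule on 5 via vRv]
7. p, v   [&-rule on 6]
8. q, v   [&-rule on 6]
Accessibility: uRu, uRv, vRv
The negation has an open branch (countermodel exists).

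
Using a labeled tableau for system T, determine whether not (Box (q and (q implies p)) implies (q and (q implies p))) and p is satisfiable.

1. not (Box (q and (q implies p)) implies (q and (q implies p))) and p, 0
2. not (Box (q and (q implies p)) implies (q and (q implies p))), 0
3. p, 0
4. Box (q and (q implies p)), 0
5. not (q and (q implies p)), 0
6. q and (q implies p), 0
7. q, 0
8. q implies p, 0
9. not (q implies p), 0
10. not p, 0
Accessibility: 0R0
Branch closes: p and not p both at 0.
Every branch closes; the branch above is one of them.

Unsatisfiable (every branch closes)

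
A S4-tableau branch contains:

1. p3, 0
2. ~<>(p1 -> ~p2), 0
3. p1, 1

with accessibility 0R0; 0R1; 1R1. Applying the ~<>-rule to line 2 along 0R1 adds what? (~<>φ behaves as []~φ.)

~<>φ behaves as []~φ: propagate the negated body to each accessible world.

~(p1 -> ~p2), 1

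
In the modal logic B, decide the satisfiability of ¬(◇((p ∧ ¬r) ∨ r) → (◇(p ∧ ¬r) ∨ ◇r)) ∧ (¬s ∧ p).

Unsatisfiable (every branch closes)

1. ¬(◇((p ∧ ¬r) ∨ r) → (◇(p ∧ ¬r) ∨ ◇r)) ∧ (¬s ∧ p), 0
2. ¬(◇((p ∧ ¬r) ∨ r) → (◇(p ∧ ¬r) ∨ ◇r)), 0
3. ¬s ∧ p, 0
4. ◇((p ∧ ¬r) ∨ r), 0
5. ¬(◇(p ∧ ¬r) ∨ ◇r), 0
6. ¬s, 0
7. p, 0
8. ¬◇(p ∧ ¬r), 0
9. ¬◇r, 0
10. ¬(p ∧ ¬r), 0
11. ¬r, 0
12. r, 0
Accessibility: 0R0
Branch closes: r and ¬r both at 0.
Every branch closes; the branch above is one of them.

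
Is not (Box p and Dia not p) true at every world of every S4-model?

Tableau for the negation Box p and Dia not p:
1. Box p and Dia not p, w0
2. Box p, w0
3. Dia not p, w0
4. p, w0
5. not p, w1
6. p, w1
Accessibility: w0Rw0, w0Rw1, w1Rw1
Branch closes: p and not p both at w1.
Every branch of the negation's tableau closes; the branch above is one of them.

Yes, valid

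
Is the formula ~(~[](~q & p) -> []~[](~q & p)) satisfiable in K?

1. ~(~[](~q & p) -> []~[](~q & p)), 0
2. ~[](~q & p), 0   [~->-rule on 1]
3. ~[]~[](~q & p), 0   [~->-rule on 1]
4. ~(~q & p), 1   [~[]-rule on 2: fresh world 1, 0R1]
5. ~p, 1   [~&-rule on 4 (branches; this branch)]
6. [](~q & p), 2   [~[]-rule on 3: fresh world 2, 0R2]
Accessibility: 0R1, 0R2

Satisfiable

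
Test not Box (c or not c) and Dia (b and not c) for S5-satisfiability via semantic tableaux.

No, unsatisfiable

1. not Box (c or not c) and Dia (b and not c), 0
2. not Box (c or not c), 0
3. Dia (b and not c), 0
4. not (c or not c), 1
5. not c, 1
6. c, 1
Accessibility: 0R0, 0R1, 1R0, 1R1
Branch closes: c and not c both at 1.
All branches of the tableau close; one closing branch shown above.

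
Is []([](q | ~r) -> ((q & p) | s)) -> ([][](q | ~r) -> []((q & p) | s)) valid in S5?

Valid

Tableau for the negation ~([]([](q | ~r) -> ((q & p) | s)) -> ([][](q | ~r) -> []((q & p) | s))):
1. ~([]([](q | ~r) -> ((q & p) | s)) -> ([][](q | ~r) -> []((q & p) | s))), w0
2. []([](q | ~r) -> ((q & p) | s)), w0   [~->-rule on 1]
3. ~([][](q | ~r) -> []((q & p) | s)), w0   [~->-rule on 1]
4. [][](q | ~r), w0   [~->-rule on 3]
5. ~[]((q & p) | s), w0   [~->-rule on 3]
6. [](q | ~r) -> ((q & p) | s), w0   [[]-rule on 2 via w0Rw0]
7. [](q | ~r), w0   [[]-rule on 4 via w0Rw0]
8. q | ~r, w0   [[]-rule on 7 via w0Rw0]
9. (q & p) | s, w0   [->-rule on 6 (branches; this branch)]
10. ~r, w0   [|-rule on 8 (branches; this branch)]
11. q & p, w0   [|-rule on 9 (branches; this branch)]
12. q, w0   [&-rule on 11]
13. p, w0   [&-rule on 11]
14. ~((q & p) | s), w1   [~[]-rule on 5: fresh world w1, w0Rw1]
15. ~(q & p), w1   [~|-rule on 14]
16. ~s, w1   [~|-rule on 14]
17. [](q | ~r) -> ((q & p) | s), w1   [[]-rule on 2 via w0Rw1]
18. [](q | ~r), w1   [[]-rule on 4 via w0Rw1]
19. q | ~r, w1   [[]-rule on 7 via w0Rw1]
20. ~p, w1   [~&-rule on 15 (branches; this branch)]
21. ~[](q | ~r), w1   [->-rule on 17 (branches; this branch)]
22. ~r, w1   [|-rule on 19 (branches; this branch)]
23. ~(q | ~r), w2   [~[]-rule on 21: fresh world w2, w1Rw2]
24. ~q, w2   [~|-rule on 23]
25. r, w2   [~|-rule on 23]
26. [](q | ~r) -> ((q & p) | s), w2   [[]-rule on 2 via w0Rw2]
27. [](q | ~r), w2   [[]-rule on 4 via w0Rw2]
28. q | ~r, w2   [[]-rule on 7 via w0Rw2]
29. (q & p) | s, w2   [->-rule on 26 (branches; this branch)]
30. ~r, w2   [|-rule on 28 (branches; this branch)]
Accessibility: w0Rw0, w0Rw1, w0Rw2, w1Rw0, w1Rw1, w1Rw2, w2Rw0, w2Rw1, w2Rw2
Branch closes: r and ~r both at w2.
Every branch of the negation's tableau closes; the branch above is one of them.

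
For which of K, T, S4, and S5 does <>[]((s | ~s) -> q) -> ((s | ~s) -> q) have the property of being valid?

S4-tableau for the negation ~(<>[]((s | ~s) -> q) -> ((s | ~s) -> q)):
1. ~(<>[]((s | ~s) -> q) -> ((s | ~s) -> q)), 0
2. <>[]((s | ~s) -> q), 0   [~->-rule on 1]
3. ~((s | ~s) -> q), 0   [~->-rule on 1]
4. s | ~s, 0   [~->-rule on 3]
5. ~q, 0   [~->-rule on 3]
6. ~s, 0   [|-rule on 4 (branches; this branch)]
7. []((s | ~s) -> q), 1   [<>-rule on 2: fresh world 1, 0R1]
8. (s | ~s) -> q, 1   [[]-rule on 7 via 1R1]
9. q, 1   [->-rule on 8 (branches; this branch)]
Accessibility: 0R0, 0R1, 1R1
Complete open branch: countermodel on an S4-frame, so not valid in S4, nor in K, T (the same frame is also a K-frame and a T-frame).
S5-tableau for the negation ~(<>[]((s | ~s) -> q) -> ((s | ~s) -> q)):
1. ~(<>[]((s | ~s) -> q) -> ((s | ~s) -> q)), 0
2. <>[]((s | ~s) -> q), 0   [~->-rule on 1]
3. ~((s | ~s) -> q), 0   [~->-rule on 1]
4. s | ~s, 0   [~->-rule on 3]
5. ~q, 0   [~->-rule on 3]
6. ~s, 0   [|-rule on 4 (branches; this branch)]
7. []((s | ~s) -> q), 1   [<>-rule on 2: fresh world 1, 0R1]
8. (s | ~s) -> q, 0   [[]-rule on 7 via 1R0]
9. (s | ~s) -> q, 1   [[]-rule on 7 via 1R1]
10. ~(s | ~s), 0   [->-rule on 8 (branches; this branch)]
11. s, 0   [~|-rule on 10]
Accessibility: 0R0, 0R1, 1R0, 1R1
Branch closes: s and ~s both at 0.
Every branch closes (one shown): valid in S5.

S5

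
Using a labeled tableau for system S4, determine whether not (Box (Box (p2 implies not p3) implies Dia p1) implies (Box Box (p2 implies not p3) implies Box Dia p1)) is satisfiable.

1. not (Box (Box (p2 implies not p3) implies Dia p1) implies (Box Box (p2 implies not p3) implies Box Dia p1)), u
2. Box (Box (p2 implies not p3) implies Dia p1), u
3. not (Box Box (p2 implies not p3) implies Box Dia p1), u
4. Box Box (p2 implies not p3), u
5. not Box Dia p1, u
6. Box (p2 implies not p3) implies Dia p1, u
7. Box (p2 implies not p3), u
8. p2 implies not p3, u
9. Dia p1, u
10. not p3, u
11. not Dia p1, v
12. Box (p2 implies not p3) implies Dia p1, v
13. Box (p2 implies not p3), v
14. p2 implies not p3, v
15. not p1, v
16. not Box (p2 implies not p3), v
17. not p3, v
18. p1, w
19. Box (p2 implies not p3) implies Dia p1, w
20. Box (p2 implies not p3), w
21. p2 implies not p3, w
22. Dia p1, w
23. not p3, w
24. not (p2 implies not p3), x
25. p2, x
26. p3, x
27. Box (p2 implies not p3) implies Dia p1, x
28. Box (p2 implies not p3), x
29. p2 implies not p3, x
30. not p1, x
31. Dia p1, x
32. not p3, x
Accessibility: uRu, uRv, uRw, uRx, vRv, vRx, wRw, xRx
Branch closes: p3 and not p3 both at x.
Every branch closes; the branch above is one of them.

Unsatisfiable (every branch closes)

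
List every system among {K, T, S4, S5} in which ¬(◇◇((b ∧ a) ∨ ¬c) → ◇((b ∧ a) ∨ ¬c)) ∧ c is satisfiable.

S4-tableau for the formula:
1. ¬(◇◇((b ∧ a) ∨ ¬c) → ◇((b ∧ a) ∨ ¬c)) ∧ c, w0
2. ¬(◇◇((b ∧ a) ∨ ¬c) → ◇((b ∧ a) ∨ ¬c)), w0
3. c, w0
4. ◇◇((b ∧ a) ∨ ¬c), w0
5. ¬◇((b ∧ a) ∨ ¬c), w0
6. ¬((b ∧ a) ∨ ¬c), w0
7. ¬(b ∧ a), w0
8. ¬a, w0
9. ◇((b ∧ a) ∨ ¬c), w1
10. ¬((b ∧ a) ∨ ¬c), w1
11. ¬(b ∧ a), w1
12. c, w1
13. ¬a, w1
14. (b ∧ a) ∨ ¬c, w2
15. ¬((b ∧ a) ∨ ¬c), w2
16. ¬(b ∧ a), w2
17. c, w2
18. b ∧ a, w2
19. b, w2
20. a, w2
21. ¬a, w2
Accessibility: w0Rw0, w0Rw1, w0Rw2, w1Rw1, w1Rw2, w2Rw2
Branch closes: a and ¬a both at w2.
Every branch closes (one shown): unsatisfiable in S4, hence also in S5 (every S5-frame is an S4-frame).
T-tableau for the formula:
1. ¬(◇◇((b ∧ a) ∨ ¬c) → ◇((b ∧ a) ∨ ¬c)) ∧ c, w0
2. ¬(◇◇((b ∧ a) ∨ ¬c) → ◇((b ∧ a) ∨ ¬c)), w0
3. c, w0
4. ◇◇((b ∧ a) ∨ ¬c), w0
5. ¬◇((b ∧ a) ∨ ¬c), w0
6. ¬((b ∧ a) ∨ ¬c), w0
7. ¬(b ∧ a), w0
8. ¬a, w0
9. ◇((b ∧ a) ∨ ¬c), w1
10. ¬((b ∧ a) ∨ ¬c), w1
11. ¬(b ∧ a), w1
12. c, w1
13. ¬a, w1
14. (b ∧ a) ∨ ¬c, w2
15. ¬c, w2
Accessibility: w0Rw0, w0Rw1, w1Rw1, w1Rw2, w2Rw2
Complete open branch: satisfiable in T, hence also in K (this T-model is also a K-model).

K, T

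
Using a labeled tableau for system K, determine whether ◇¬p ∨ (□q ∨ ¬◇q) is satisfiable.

Yes, satisfiable

1. ◇¬p ∨ (□q ∨ ¬◇q), u
2. □q ∨ ¬◇q, u
3. ¬◇q, u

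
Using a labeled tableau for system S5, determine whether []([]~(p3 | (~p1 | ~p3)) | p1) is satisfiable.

1. []([]~(p3 | (~p1 | ~p3)) | p1), w0
2. []~(p3 | (~p1 | ~p3)) | p1, w0
3. p1, w0
Accessibility: w0Rw0

Yes, satisfiable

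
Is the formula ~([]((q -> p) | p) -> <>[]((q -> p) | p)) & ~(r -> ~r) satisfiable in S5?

1. ~([]((q -> p) | p) -> <>[]((q -> p) | p)) & ~(r -> ~r), u
2. ~([]((q -> p) | p) -> <>[]((q -> p) | p)), u   [&-rule on 1]
3. ~(r -> ~r), u   [&-rule on 1]
4. []((q -> p) | p), u   [~->-rule on 2]
5. ~<>[]((q -> p) | p), u   [~->-rule on 2]
6. r, u   [~->-rule on 3]
7. (q -> p) | p, u   [[]-rule on 4 via uRu]
8. ~[]((q -> p) | p), u   [~<>-rule on 5 via uRu]
9. q -> p, u   [|-rule on 7 (branches; this branch)]
10. p, u   [->-rule on 9 (branches; this branch)]
11. ~((q -> p) | p), v   [~[]-rule on 8: fresh world v, uRv]
12. ~(q -> p), v   [~|-rule on 11]
13. ~p, v   [~|-rule on 11]
14. q, v   [~->-rule on 12]
15. (q -> p) | p, v   [[]-rule on 4 via uRv]
16. ~[]((q -> p) | p), v   [~<>-rule on 5 via uRv]
17. q -> p, v   [|-rule on 15 (branches; this branch)]
18. p, v   [->-rule on 17 (branches; this branch)]
Accessibility: uRu, uRv, vRu, vRv
Branch closes: p and ~p both at v.
All branches of the tableau close; one closing branch shown above.

No, unsatisfiable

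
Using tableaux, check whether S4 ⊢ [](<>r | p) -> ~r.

Tableau for the negation ~([](<>r | p) -> ~r):
1. ~([](<>r | p) -> ~r), w0
2. [](<>r | p), w0   [~->-rule on 1]
3. r, w0   [~->-rule on 1]
4. <>r | p, w0   [[]-rule on 2 via w0Rw0]
5. p, w0   [|-rule on 4 (branches; this branch)]
Accessibility: w0Rw0
The negation has an open branch (countermodel exists).

Invalid (countermodel exists)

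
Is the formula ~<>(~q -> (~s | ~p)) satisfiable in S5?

1. ~<>(~q -> (~s | ~p)), u
2. ~(~q -> (~s | ~p)), u   [~<>-rule on 1 via uRu]
3. ~q, u   [~->-rule on 2]
4. ~(~s | ~p), u   [~->-rule on 2]
5. s, u   [~|-rule on 4]
6. p, u   [~|-rule on 4]
Accessibility: uRu

Satisfiable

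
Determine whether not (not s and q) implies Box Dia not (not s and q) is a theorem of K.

Tableau for the negation not (not (not s and q) implies Box Dia not (not s and q)):
1. not (not (not s and q) implies Box Dia not (not s and q)), w0
2. not (not s and q), w0
3. not Box Dia not (not s and q), w0
4. not q, w0
5. not Dia not (not s and q), w1
Accessibility: w0Rw1
The negation has an open branch (countermodel exists).

Invalid (countermodel exists)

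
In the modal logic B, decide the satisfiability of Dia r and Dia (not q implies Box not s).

Satisfiable

1. Dia r and Dia (not q implies Box not s), 0
2. Dia r, 0
3. Dia (not q implies Box not s), 0
4. r, 1
5. not q implies Box not s, 2
6. Box not s, 2
7. not s, 0
8. not s, 2
Accessibility: 0R0, 0R1, 0R2, 1R0, 1R1, 2R0, 2R2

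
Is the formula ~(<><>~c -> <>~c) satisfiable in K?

1. ~(<><>~c -> <>~c), w0
2. <><>~c, w0
3. ~<>~c, w0
4. <>~c, w1
5. c, w1
6. ~c, w2
Accessibility: w0Rw1, w1Rw2

Satisfiable (open branch found)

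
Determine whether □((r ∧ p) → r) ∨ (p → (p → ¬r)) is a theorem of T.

Valid in T

Tableau for the negation ¬(□((r ∧ p) → r) ∨ (p → (p → ¬r))):
1. ¬(□((r ∧ p) → r) ∨ (p → (p → ¬r))), w0
2. ¬□((r ∧ p) → r), w0
3. ¬(p → (p → ¬r)), w0
4. p, w0
5. ¬(p → ¬r), w0
6. r, w0
7. ¬((r ∧ p) → r), w1
8. r ∧ p, w1
9. ¬r, w1
10. r, w1
11. p, w1
Accessibility: w0Rw0, w0Rw1, w1Rw1
Branch closes: r and ¬r both at w1.
Every branch of the negation's tableau closes; the branch above is one of them.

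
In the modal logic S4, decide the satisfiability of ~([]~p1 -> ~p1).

1. ~([]~p1 -> ~p1), w0
2. []~p1, w0
3. p1, w0
4. ~p1, w0
Accessibility: w0Rw0
Branch closes: p1 and ~p1 both at w0.
(One branch shown.) All branches close.

Unsatisfiable (every branch closes)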